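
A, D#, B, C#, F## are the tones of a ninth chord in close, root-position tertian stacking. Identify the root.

Stacking in thirds gives B – D# – F## – A – C#, so B is the root — B dominant ninth sharp five.

B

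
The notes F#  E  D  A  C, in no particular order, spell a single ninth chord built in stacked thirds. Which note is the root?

Stacking in thirds gives D – F# – A – C – E, so D is the root — D dominant ninth.

D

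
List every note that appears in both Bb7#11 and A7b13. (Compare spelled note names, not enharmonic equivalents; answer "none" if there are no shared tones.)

Bb7#11 = Bb, D, F, Ab, E.
A7b13 = A, C#, E, G, F.
Shared: F, E.

F, E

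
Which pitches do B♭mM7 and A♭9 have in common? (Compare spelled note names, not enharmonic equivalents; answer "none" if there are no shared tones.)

Bb

B♭mM7: Bb Db F A
A♭9: Ab C Eb Gb Bb
Common to both → Bb.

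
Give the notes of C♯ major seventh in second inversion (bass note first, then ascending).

G# – B# – C# – E#

In root position, C♯ major seventh is C#–E#–G#–B#.
Second inversion puts the fifth (G#) in the bass.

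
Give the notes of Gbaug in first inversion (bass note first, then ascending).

Gbaug = Gb–Bb–D; first inversion → third (Bb) lowest.

Bb, D, Gb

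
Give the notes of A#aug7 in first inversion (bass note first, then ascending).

C##, E##, G#, A#

In root position, A#aug7 is A#–C##–E##–G#.
First inversion puts the third (C##) in the bass.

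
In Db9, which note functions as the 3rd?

F

Db9 is built on Db; its 3rd is a major 3rd above the root.
A third above D uses the letter F, and the major 3rd above Db is F.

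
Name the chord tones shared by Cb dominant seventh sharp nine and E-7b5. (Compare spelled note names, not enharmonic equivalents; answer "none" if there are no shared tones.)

Cb dominant seventh sharp nine: Cb Eb Gb Bbb D
E-7b5: E G Bb D
Common to both → D.

D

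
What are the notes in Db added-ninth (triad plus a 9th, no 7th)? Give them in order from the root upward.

Db  F  Ab  Eb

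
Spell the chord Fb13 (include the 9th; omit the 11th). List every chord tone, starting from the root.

Fb13: dominant thirteenth on Fb.
root → Fb
3rd (major 3rd) → Ab
5th (perfect 5th) → Cb
7th (minor 7th) → Ebb
9th (major 9th) → Gb
13th (major 13th) → Db

Fb, Ab, Cb, Ebb, Gb, Db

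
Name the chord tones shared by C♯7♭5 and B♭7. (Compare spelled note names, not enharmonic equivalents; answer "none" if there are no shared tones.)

none

C♯7♭5: C♯ E♯ G B
B♭7: B♭ D F A♭
Common to both → none.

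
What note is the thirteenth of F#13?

D#

F#13 is built on F#; its 13th is a major 13th above the root.
A sixth above F uses the letter D, and the major 13th above F# is D#.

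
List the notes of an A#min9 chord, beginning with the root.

Root A♯, quality minor ninth:
root → A♯
3rd (minor 3rd) → C♯
5th (perfect 5th) → E♯
7th (minor 7th) → G♯
9th (major 9th) → B♯

A♯  C♯  E♯  G♯  B♯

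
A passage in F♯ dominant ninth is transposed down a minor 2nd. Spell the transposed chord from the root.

E-sharp, G-double-sharp, B-sharp, D-sharp, F-double-sharp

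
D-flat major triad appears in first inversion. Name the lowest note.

F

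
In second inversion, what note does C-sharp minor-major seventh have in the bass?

G-sharp

C-sharp minor-major seventh = C-sharp–E–G-sharp–B-sharp. Second inversion → fifth in the bass = G-sharp.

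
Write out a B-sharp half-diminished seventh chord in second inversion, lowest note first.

F#, A#, B#, D#

B-sharp half-diminished seventh = B#–D#–F#–A#; second inversion → fifth (F#) lowest.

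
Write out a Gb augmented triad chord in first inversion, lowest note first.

Gb augmented triad = G-flat–B-flat–D; first inversion → third (B-flat) lowest.

B-flat – D – G-flat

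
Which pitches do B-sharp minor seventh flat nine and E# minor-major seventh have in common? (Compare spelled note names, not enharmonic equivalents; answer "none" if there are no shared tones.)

B-sharp

B-sharp minor seventh flat nine = B-sharp, D-sharp, F-double-sharp, A-sharp, C-sharp.
E# minor-major seventh = E-sharp, G-sharp, B-sharp, D-double-sharp.
Shared: B-sharp.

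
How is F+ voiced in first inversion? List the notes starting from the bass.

In root position, F+ is F–A–C#.
First inversion puts the third (A) in the bass.

A  C#  F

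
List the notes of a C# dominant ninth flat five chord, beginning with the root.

Root C-sharp, quality dominant ninth flat five:
Root: C-sharp
Major 3rd (3rd): E-sharp
Diminished 5th (5th): G
Minor 7th (7th): B
Major 9th (9th): D-sharp

C-sharp, E-sharp, G, B, D-sharp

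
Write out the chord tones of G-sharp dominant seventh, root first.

G# B# D# F#

Root G#, quality dominant seventh:
Root: G#
Major 3rd (3rd): B#
Perfect 5th (5th): D#
Minor 7th (7th): F#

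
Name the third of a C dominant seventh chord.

E

Root of C dominant seventh = C. The 3rd is a major 3rd: C up a major 3rd → E.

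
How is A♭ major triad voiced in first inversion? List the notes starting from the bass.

In root position, A♭ major triad is A-flat–C–E-flat.
First inversion puts the third (C) in the bass.

C, E-flat, A-flat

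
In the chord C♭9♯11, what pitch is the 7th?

C♭9♯11 is built on C♭; its 7th is a minor 7th above the root.
A seventh above C uses the letter B, and the minor 7th above C♭ is B𝄫.

B𝄫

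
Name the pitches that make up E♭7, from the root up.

Eb – G – Bb – Db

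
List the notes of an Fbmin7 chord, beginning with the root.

Fb, Abb, Cb, Ebb

Root Fb, quality minor seventh:
root → Fb
3rd (minor 3rd) → Abb
5th (perfect 5th) → Cb
7th (minor 7th) → Ebb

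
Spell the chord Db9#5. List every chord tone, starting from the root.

Root D♭, quality dominant ninth sharp five:
Root: D♭
Major 3rd (3rd): F
Augmented 5th (5th): A
Minor 7th (7th): C♭
Major 9th (9th): E♭

D♭, F, A, C♭, E♭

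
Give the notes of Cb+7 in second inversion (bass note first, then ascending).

G – Bbb – Cb – Eb

Cb+7 = Cb–Eb–G–Bbb; second inversion → fifth (G) lowest.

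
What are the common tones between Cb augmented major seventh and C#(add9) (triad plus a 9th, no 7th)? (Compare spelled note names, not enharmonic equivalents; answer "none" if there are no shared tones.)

Cb augmented major seventh: Cb Eb G Bb
C#(add9): C# E# G# D#
Common to both → none.

none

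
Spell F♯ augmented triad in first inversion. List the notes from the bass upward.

In root position, F♯ augmented triad is F#–A#–C##.
First inversion puts the third (A#) in the bass.

A#, C##, F#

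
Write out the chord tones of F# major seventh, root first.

F-sharp A-sharp C-sharp E-sharp

Root F-sharp, quality major seventh:
Root: F-sharp
Major 3rd (3rd): A-sharp
Perfect 5th (5th): C-sharp
Major 7th (7th): E-sharp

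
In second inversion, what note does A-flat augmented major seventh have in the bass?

E

A-flat augmented major seventh in root position is Ab–C–E–G.
Second inversion places the fifth in the bass, which is E.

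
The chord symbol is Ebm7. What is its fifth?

Ebm7 is built on Eb; its 5th is a perfect 5th above the root.
A fifth above E uses the letter B, and the perfect 5th above Eb is Bb.

Bb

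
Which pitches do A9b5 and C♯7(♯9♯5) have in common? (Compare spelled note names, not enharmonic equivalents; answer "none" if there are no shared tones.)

A9b5: A C# Eb G B
C♯7(♯9♯5): C# E# G## B D##
Common to both → C#, B.

C# – B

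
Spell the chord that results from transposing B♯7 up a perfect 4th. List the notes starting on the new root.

E# – G## – B# – D#

B# up a perfect 4th → E#. New chord: E# dominant seventh.
- root: E#
- major 3rd: G##
- perfect 5th: B#
- minor 7th: D#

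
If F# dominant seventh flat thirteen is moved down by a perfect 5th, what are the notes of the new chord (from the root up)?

B, D-sharp, F-sharp, A, G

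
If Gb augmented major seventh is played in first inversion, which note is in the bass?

Gb augmented major seventh in root position is G♭–B♭–D–F.
First inversion places the third in the bass, which is B♭.

B♭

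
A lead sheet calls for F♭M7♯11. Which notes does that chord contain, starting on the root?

Fb  Ab  Cb  Eb  Bb

Root Fb, quality major seventh sharp eleven:
Root: Fb
Major 3rd (3rd): Ab
Perfect 5th (5th): Cb
Major 7th (7th): Eb
Augmented 11th (11th): Bb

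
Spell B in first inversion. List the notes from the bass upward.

B = B–D#–F#; first inversion → third (D#) lowest.

D#, F#, B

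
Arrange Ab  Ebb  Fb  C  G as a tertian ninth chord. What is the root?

Fb

Stacking in thirds gives Fb – Ab – C – Ebb – G, so Fb is the root — Fb dominant seventh sharp nine sharp five.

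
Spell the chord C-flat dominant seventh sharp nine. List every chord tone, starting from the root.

C♭  E♭  G♭  B𝄫  D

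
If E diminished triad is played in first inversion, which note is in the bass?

G

E diminished triad in root position is E–G–B-flat.
First inversion places the third in the bass, which is G.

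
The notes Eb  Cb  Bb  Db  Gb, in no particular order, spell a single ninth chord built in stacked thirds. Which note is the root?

Cb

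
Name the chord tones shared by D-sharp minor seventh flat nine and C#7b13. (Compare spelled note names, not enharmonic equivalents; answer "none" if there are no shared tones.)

D-sharp minor seventh flat nine = D♯, F♯, A♯, C♯, E.
C#7b13 = C♯, E♯, G♯, B, A.
Shared: C♯.

C♯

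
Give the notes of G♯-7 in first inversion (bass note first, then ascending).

In root position, G♯-7 is G♯–B–D♯–F♯.
First inversion puts the third (B) in the bass.

B D♯ F♯ G♯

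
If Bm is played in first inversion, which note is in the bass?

Bm in root position is B–D–F#.
First inversion places the third in the bass, which is D.

D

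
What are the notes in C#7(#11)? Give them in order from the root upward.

C# – E# – G# – B – F##

C#7(#11): dominant seventh sharp eleven on C#.
Root: C#
Major 3rd (3rd): E#
Perfect 5th (5th): G#
Minor 7th (7th): B
Augmented 11th (11th): F##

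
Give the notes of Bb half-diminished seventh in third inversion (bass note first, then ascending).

Ab  Bb  Db  Fb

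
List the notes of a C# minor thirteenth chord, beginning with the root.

C-sharp E G-sharp B D-sharp F-sharp A-sharp

C# minor thirteenth: minor thirteenth on C-sharp.
Root: C-sharp
Minor 3rd (3rd): E
Perfect 5th (5th): G-sharp
Minor 7th (7th): B
Major 9th (9th): D-sharp
Perfect 11th (11th): F-sharp
Major 13th (13th): A-sharp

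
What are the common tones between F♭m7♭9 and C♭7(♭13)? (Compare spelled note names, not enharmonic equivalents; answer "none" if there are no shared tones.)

F♭m7♭9: Fb Abb Cb Ebb Gbb
C♭7(♭13): Cb Eb Gb Bbb Abb
Common to both → Abb, Cb.

Abb, Cb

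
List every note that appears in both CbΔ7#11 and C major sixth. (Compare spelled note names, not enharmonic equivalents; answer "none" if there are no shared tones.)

CbΔ7#11 = Cb, Eb, Gb, Bb, F.
C major sixth = C, E, G, A.
Shared: none.

none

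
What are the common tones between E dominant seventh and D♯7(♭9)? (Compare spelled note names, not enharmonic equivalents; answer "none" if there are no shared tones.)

E

E dominant seventh: E G# B D
D♯7(♭9): D# F## A# C# E
Common to both → E.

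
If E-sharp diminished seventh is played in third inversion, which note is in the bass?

D

E-sharp diminished seventh in root position is E-sharp–G-sharp–B–D.
Third inversion places the seventh in the bass, which is D.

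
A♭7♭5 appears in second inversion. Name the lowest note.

Ebb

A♭7♭5 = Ab–C–Ebb–Gb. Second inversion → fifth in the bass = Ebb.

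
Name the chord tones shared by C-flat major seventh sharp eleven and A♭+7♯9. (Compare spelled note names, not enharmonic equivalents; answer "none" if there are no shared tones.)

G♭

C-flat major seventh sharp eleven: C♭ E♭ G♭ B♭ F
A♭+7♯9: A♭ C E G♭ B
Common to both → G♭.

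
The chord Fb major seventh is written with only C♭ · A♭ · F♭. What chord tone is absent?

E♭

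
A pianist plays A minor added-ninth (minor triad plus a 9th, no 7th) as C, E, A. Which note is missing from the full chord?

The full A minor added-ninth chord is A, C, E, B.
Comparing with the voicing, the major 9th (9th) — B — is absent.

B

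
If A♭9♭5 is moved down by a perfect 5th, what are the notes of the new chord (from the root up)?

Transposed root: Ab → Db (perfect 5th down). So we spell Db dominant ninth flat five:
Db — root
F — major 3rd
Abb — diminished 5th
Cb — minor 7th
Eb — major 9th

Db F Abb Cb Eb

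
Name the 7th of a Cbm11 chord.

Bbb

Cbm11 is built on Cb; its 7th is a minor 7th above the root.
A seventh above C uses the letter B, and the minor 7th above Cb is Bbb.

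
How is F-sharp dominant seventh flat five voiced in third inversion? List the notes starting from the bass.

F-sharp dominant seventh flat five = F-sharp–A-sharp–C–E; third inversion → seventh (E) lowest.

E  F-sharp  A-sharp  C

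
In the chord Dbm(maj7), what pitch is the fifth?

Ab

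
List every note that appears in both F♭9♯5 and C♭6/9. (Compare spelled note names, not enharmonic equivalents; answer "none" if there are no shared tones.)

A♭  G♭

F♭9♯5: F♭ A♭ C E𝄫 G♭
C♭6/9: C♭ E♭ G♭ A♭ D♭
Common to both → A♭, G♭.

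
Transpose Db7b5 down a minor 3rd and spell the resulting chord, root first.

Transposed root: Db → Bb (minor 3rd down). So we spell Bb dominant seventh flat five:
- root: Bb
- major 3rd: D
- diminished 5th: Fb
- minor 7th: Ab

Bb D Fb Ab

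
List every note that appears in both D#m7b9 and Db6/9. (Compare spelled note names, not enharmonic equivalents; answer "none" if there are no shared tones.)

D#m7b9: D# F# A# C# E
Db6/9: Db F Ab Bb Eb
Common to both → none.

none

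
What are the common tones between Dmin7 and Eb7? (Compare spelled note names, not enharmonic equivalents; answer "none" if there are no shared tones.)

Dmin7 = D, F, A, C.
Eb7 = E♭, G, B♭, D♭.
Shared: none.

none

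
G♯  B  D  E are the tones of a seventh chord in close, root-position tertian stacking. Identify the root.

E

Arranged so that each adjacent pair is a third by letter name: E – G♯ – B – D.
The bottom of that stack, E, is the root (this is E dominant seventh).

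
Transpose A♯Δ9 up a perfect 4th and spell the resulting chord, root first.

D♯, F𝄪, A♯, C𝄪, E♯

A perfect 4th up from A♯ is D♯, so the new chord is D♯ major ninth.
Root: D♯
Major 3rd (3rd): F𝄪
Perfect 5th (5th): A♯
Major 7th (7th): C𝄪
Major 9th (9th): E♯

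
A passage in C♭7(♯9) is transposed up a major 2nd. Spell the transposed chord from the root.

A major 2nd up from Cb is Db, so the new chord is Db dominant seventh sharp nine.
- root: Db
- major 3rd: F
- perfect 5th: Ab
- minor 7th: Cb
- augmented 9th: E

Db  F  Ab  Cb  E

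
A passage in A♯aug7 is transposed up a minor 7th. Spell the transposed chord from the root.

Transposed root: A♯ → G♯ (minor 7th up). So we spell G♯ augmented seventh:
- root: G♯
- major 3rd: B♯
- augmented 5th: D𝄪
- minor 7th: F♯

G♯ – B♯ – D𝄪 – F♯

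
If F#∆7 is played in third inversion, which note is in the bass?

F#∆7 = F♯–A♯–C♯–E♯. Third inversion → seventh in the bass = E♯.

E♯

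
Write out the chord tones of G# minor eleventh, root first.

G# minor eleventh is a minor eleventh built on G♯.
- root: G♯
- minor 3rd: B
- perfect 5th: D♯
- minor 7th: F♯
- major 9th: A♯
- perfect 11th: C♯

G♯, B, D♯, F♯, A♯, C♯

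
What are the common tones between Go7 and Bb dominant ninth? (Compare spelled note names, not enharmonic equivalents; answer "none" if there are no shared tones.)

B♭

Go7: G B♭ D♭ F♭
Bb dominant ninth: B♭ D F A♭ C
Common to both → B♭.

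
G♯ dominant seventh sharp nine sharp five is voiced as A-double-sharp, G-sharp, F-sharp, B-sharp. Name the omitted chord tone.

The full G♯ dominant seventh sharp nine sharp five chord is G-sharp, B-sharp, D-double-sharp, F-sharp, A-double-sharp.
Comparing with the voicing, the augmented 5th (5th) — D-double-sharp — is absent.

D-double-sharp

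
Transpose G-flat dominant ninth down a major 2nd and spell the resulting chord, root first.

G-flat down a major 2nd → F-flat. New chord: F-flat dominant ninth.
root → F-flat
3rd (major 3rd) → A-flat
5th (perfect 5th) → C-flat
7th (minor 7th) → E-double-flat
9th (major 9th) → G-flat

F-flat, A-flat, C-flat, E-double-flat, G-flat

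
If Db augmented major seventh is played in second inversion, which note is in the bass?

A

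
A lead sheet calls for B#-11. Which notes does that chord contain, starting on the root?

B#, D#, F##, A#, C##, E#

Root B#, quality minor eleventh:
B# — root
D# — minor 3rd
F## — perfect 5th
A# — minor 7th
C## — major 9th
E# — perfect 11th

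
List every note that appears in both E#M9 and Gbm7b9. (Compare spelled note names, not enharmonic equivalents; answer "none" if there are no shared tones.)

none

E#M9 = E♯, G𝄪, B♯, D𝄪, F𝄪.
Gbm7b9 = G♭, B𝄫, D♭, F♭, A𝄫.
Shared: none.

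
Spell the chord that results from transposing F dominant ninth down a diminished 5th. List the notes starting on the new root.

F down a diminished 5th → B. New chord: B dominant ninth.
- root: B
- major 3rd: D-sharp
- perfect 5th: F-sharp
- minor 7th: A
- major 9th: C-sharp

B  D-sharp  F-sharp  A  C-sharp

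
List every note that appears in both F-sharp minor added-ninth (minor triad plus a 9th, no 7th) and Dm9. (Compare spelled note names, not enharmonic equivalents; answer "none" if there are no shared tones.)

F-sharp minor added-ninth = F♯, A, C♯, G♯.
Dm9 = D, F, A, C, E.
Shared: A.

A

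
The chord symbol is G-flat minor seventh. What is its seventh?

Root of G-flat minor seventh = Gb. The 7th is a minor 7th: Gb up a minor 7th → Fb.

Fb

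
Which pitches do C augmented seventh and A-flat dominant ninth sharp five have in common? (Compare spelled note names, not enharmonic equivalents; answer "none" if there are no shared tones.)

C E B-flat

C augmented seventh = C, E, G-sharp, B-flat.
A-flat dominant ninth sharp five = A-flat, C, E, G-flat, B-flat.
Shared: C, E, B-flat.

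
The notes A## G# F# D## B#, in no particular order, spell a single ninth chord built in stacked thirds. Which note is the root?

G#

Stacking in thirds gives G# – B# – D## – F# – A##, so G# is the root — G# dominant seventh sharp nine sharp five.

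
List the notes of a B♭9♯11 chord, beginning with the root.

Bb, D, F, Ab, C, E

B♭9♯11: dominant ninth sharp eleven on Bb.
Root: Bb
Major 3rd (3rd): D
Perfect 5th (5th): F
Minor 7th (7th): Ab
Major 9th (9th): C
Augmented 11th (11th): E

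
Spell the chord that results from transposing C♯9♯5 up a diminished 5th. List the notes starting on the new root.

G – B – D# – F – A

A diminished 5th up from C# is G, so the new chord is G dominant ninth sharp five.
G — root
B — major 3rd
D# — augmented 5th
F — minor 7th
A — major 9th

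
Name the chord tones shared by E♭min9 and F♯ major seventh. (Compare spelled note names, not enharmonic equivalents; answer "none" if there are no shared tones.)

E♭min9 = Eb, Gb, Bb, Db, F.
F♯ major seventh = F#, A#, C#, E#.
Shared: none.

none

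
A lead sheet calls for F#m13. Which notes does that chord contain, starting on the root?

F#m13 is a minor thirteenth built on F#.
F# — root
A — minor 3rd
C# — perfect 5th
E — minor 7th
G# — major 9th
B — perfect 11th
D# — major 13th

F# A C# E G# B D#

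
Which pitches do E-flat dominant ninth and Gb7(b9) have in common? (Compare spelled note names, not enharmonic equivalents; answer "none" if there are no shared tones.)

E-flat dominant ninth = E♭, G, B♭, D♭, F.
Gb7(b9) = G♭, B♭, D♭, F♭, A𝄫.
Shared: B♭, D♭.

B♭, D♭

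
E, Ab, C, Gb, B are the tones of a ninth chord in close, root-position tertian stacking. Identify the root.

Ab

Stacking in thirds gives Ab – C – E – Gb – B, so Ab is the root — Ab dominant seventh sharp nine sharp five.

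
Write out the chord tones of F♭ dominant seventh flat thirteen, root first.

F-flat  A-flat  C-flat  E-double-flat  D-double-flat

F♭ dominant seventh flat thirteen: dominant seventh flat thirteen on F-flat.
Root: F-flat
Major 3rd (3rd): A-flat
Perfect 5th (5th): C-flat
Minor 7th (7th): E-double-flat
Minor 13th (13th): D-double-flat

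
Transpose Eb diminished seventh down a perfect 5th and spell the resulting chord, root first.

Transposed root: E-flat → A-flat (perfect 5th down). So we spell A-flat diminished seventh:
Root: A-flat
Minor 3rd (3rd): C-flat
Diminished 5th (5th): E-double-flat
Diminished 7th (7th): G-double-flat

A-flat  C-flat  E-double-flat  G-double-flat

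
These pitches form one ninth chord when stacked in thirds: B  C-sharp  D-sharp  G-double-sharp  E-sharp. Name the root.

C-sharp

Stacking in thirds gives C-sharp – E-sharp – G-double-sharp – B – D-sharp, so C-sharp is the root — C-sharp dominant ninth sharp five.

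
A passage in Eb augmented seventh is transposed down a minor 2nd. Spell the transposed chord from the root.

D, F-sharp, A-sharp, C

Transposed root: E-flat → D (minor 2nd down). So we spell D augmented seventh:
D — root
F-sharp — major 3rd
A-sharp — augmented 5th
C — minor 7th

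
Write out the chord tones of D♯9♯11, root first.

D♯9♯11 is a dominant ninth sharp eleven built on D#.
Root: D#
Major 3rd (3rd): F##
Perfect 5th (5th): A#
Minor 7th (7th): C#
Major 9th (9th): E#
Augmented 11th (11th): G##

D# F## A# C# E# G##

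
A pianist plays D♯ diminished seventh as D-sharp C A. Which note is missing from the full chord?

F-sharp

D♯ diminished seventh = D-sharp, F-sharp, A, C. The voicing lacks the 3rd (minor 3rd), F-sharp.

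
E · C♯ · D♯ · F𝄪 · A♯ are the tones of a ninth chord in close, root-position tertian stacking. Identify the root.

D♯

Stacking in thirds gives D♯ – F𝄪 – A♯ – C♯ – E, so D♯ is the root — D♯ dominant seventh flat nine.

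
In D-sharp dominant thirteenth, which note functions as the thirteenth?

D-sharp dominant thirteenth is built on D♯; its 13th is a major 13th above the root.
A sixth above D uses the letter B, and the major 13th above D♯ is B♯.

B♯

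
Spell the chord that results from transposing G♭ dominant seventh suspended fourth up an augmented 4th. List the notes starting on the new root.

G-flat up an augmented 4th → C. New chord: C dominant seventh suspended fourth.
root → C
4th (perfect 4th) → F
5th (perfect 5th) → G
7th (minor 7th) → B-flat

C, F, G, B-flat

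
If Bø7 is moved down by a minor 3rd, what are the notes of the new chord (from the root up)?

A minor 3rd down from B is G♯, so the new chord is G♯ half-diminished seventh.
- root: G♯
- minor 3rd: B
- diminished 5th: D
- minor 7th: F♯

G♯  B  D  F♯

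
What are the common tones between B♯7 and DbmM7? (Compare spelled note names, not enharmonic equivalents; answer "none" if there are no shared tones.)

none

B♯7 = B#, D##, F##, A#.
DbmM7 = Db, Fb, Ab, C.
Shared: none.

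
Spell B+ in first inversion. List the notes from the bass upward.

B+ = B–D#–F##; first inversion → third (D#) lowest.

D# F## B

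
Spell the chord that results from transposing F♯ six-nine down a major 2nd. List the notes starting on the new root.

Transposed root: F♯ → E (major 2nd down). So we spell E six-nine:
E — root
G♯ — major 3rd
B — perfect 5th
C♯ — major 6th
F♯ — major 9th

E, G♯, B, C♯, F♯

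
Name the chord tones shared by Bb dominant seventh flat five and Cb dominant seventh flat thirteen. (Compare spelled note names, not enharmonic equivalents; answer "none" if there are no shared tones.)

none

Bb dominant seventh flat five: B-flat D F-flat A-flat
Cb dominant seventh flat thirteen: C-flat E-flat G-flat B-double-flat A-double-flat
Common to both → none.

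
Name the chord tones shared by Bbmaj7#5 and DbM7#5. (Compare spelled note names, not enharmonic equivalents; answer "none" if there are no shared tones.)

Bbmaj7#5 = Bb, D, F#, A.
DbM7#5 = Db, F, A, C.
Shared: A.

A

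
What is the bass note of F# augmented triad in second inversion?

C##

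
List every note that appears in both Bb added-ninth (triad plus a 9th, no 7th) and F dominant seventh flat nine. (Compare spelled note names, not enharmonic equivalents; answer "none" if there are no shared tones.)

F, C

Bb added-ninth = B-flat, D, F, C.
F dominant seventh flat nine = F, A, C, E-flat, G-flat.
Shared: F, C.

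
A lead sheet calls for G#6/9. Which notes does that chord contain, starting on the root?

Root G♯, quality six-nine:
Root: G♯
Major 3rd (3rd): B♯
Perfect 5th (5th): D♯
Major 6th (6th): E♯
Major 9th (9th): A♯

G♯  B♯  D♯  E♯  A♯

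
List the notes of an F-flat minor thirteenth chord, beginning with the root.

Root F-flat, quality minor thirteenth:
root → F-flat
3rd (minor 3rd) → A-double-flat
5th (perfect 5th) → C-flat
7th (minor 7th) → E-double-flat
9th (major 9th) → G-flat
11th (perfect 11th) → B-double-flat
13th (major 13th) → D-flat

F-flat, A-double-flat, C-flat, E-double-flat, G-flat, B-double-flat, D-flat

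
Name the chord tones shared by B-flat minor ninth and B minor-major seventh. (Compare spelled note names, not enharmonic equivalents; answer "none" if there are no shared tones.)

none

B-flat minor ninth: B-flat D-flat F A-flat C
B minor-major seventh: B D F-sharp A-sharp
Common to both → none.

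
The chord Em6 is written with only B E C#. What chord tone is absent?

G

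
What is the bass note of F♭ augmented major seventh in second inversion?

F♭ augmented major seventh = F-flat–A-flat–C–E-flat. Second inversion → fifth in the bass = C.

C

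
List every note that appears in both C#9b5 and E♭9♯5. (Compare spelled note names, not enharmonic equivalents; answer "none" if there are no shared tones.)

C#9b5: C♯ E♯ G B D♯
E♭9♯5: E♭ G B D♭ F
Common to both → G, B.

G B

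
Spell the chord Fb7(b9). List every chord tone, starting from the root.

Fb  Ab  Cb  Ebb  Gbb

Root Fb, quality dominant seventh flat nine:
- root: Fb
- major 3rd: Ab
- perfect 5th: Cb
- minor 7th: Ebb
- minor 9th: Gbb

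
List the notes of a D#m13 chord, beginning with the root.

D# – F# – A# – C# – E# – G# – B#

Root D#, quality minor thirteenth:
D# — root
F# — minor 3rd
A# — perfect 5th
C# — minor 7th
E# — major 9th
G# — perfect 11th
B# — major 13th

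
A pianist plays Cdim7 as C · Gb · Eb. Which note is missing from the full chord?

Bbb

Cdim7 = C, Eb, Gb, Bbb. The voicing lacks the 7th (diminished 7th), Bbb.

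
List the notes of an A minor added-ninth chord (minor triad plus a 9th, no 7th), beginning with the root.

A – C – E – B

Root A, quality minor added-ninth:
- root: A
- minor 3rd: C
- perfect 5th: E
- major 9th: B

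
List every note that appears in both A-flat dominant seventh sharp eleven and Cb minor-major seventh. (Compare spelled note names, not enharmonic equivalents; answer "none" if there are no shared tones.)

A-flat dominant seventh sharp eleven: A-flat C E-flat G-flat D
Cb minor-major seventh: C-flat E-double-flat G-flat B-flat
Common to both → G-flat.

G-flat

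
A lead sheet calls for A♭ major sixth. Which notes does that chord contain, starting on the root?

A♭ major sixth is a major sixth built on A-flat.
- root: A-flat
- major 3rd: C
- perfect 5th: E-flat
- major 6th: F

A-flat  C  E-flat  F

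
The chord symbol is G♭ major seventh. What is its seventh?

F

Root of G♭ major seventh = Gb. The 7th is a major 7th: Gb up a major 7th → F.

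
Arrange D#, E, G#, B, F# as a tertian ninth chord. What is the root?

Stacking in thirds gives E – G# – B – D# – F#, so E is the root — E major ninth.

E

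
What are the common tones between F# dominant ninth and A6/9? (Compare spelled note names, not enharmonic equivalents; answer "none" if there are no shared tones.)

F# C# E

F# dominant ninth: F# A# C# E G#
A6/9: A C# E F# B
Common to both → F#, C#, E.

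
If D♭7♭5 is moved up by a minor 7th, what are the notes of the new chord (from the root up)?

Cb, Eb, Gbb, Bbb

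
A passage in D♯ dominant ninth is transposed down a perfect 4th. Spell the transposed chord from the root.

A♯, C𝄪, E♯, G♯, B♯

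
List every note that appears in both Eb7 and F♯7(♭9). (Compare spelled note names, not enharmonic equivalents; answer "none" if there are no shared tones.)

Eb7 = Eb, G, Bb, Db.
F♯7(♭9) = F#, A#, C#, E, G.
Shared: G.

G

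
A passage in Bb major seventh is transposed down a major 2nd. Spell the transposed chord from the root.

Transposed root: Bb → Ab (major 2nd down). So we spell Ab major seventh:
- root: Ab
- major 3rd: C
- perfect 5th: Eb
- major 7th: G

Ab  C  Eb  G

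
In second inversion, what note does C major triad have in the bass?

G

C major triad = C–E–G. Second inversion → fifth in the bass = G.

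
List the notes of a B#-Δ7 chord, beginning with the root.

B#-Δ7: minor-major seventh on B#.
B# — root
D# — minor 3rd
F## — perfect 5th
A## — major 7th

B# – D# – F## – A##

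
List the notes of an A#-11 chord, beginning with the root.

A♯, C♯, E♯, G♯, B♯, D♯

A#-11 is a minor eleventh built on A♯.
A♯ — root
C♯ — minor 3rd
E♯ — perfect 5th
G♯ — minor 7th
B♯ — major 9th
D♯ — perfect 11th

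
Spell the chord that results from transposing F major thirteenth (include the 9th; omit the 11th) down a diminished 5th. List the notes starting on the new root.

Transposed root: F → B (diminished 5th down). So we spell B major thirteenth:
root → B
3rd (major 3rd) → D-sharp
5th (perfect 5th) → F-sharp
7th (major 7th) → A-sharp
9th (major 9th) → C-sharp
13th (major 13th) → G-sharp

B  D-sharp  F-sharp  A-sharp  C-sharp  G-sharp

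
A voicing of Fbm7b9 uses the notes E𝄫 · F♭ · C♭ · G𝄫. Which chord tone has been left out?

A𝄫

Fbm7b9 = F♭, A𝄫, C♭, E𝄫, G𝄫. The voicing lacks the 3rd (minor 3rd), A𝄫.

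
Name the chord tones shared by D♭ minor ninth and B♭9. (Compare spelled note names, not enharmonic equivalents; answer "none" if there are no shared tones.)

Ab

D♭ minor ninth = Db, Fb, Ab, Cb, Eb.
B♭9 = Bb, D, F, Ab, C.
Shared: Ab.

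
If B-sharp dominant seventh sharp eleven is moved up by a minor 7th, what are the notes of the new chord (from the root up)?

A-sharp – C-double-sharp – E-sharp – G-sharp – D-double-sharp

A minor 7th up from B-sharp is A-sharp, so the new chord is A-sharp dominant seventh sharp eleven.
Root: A-sharp
Major 3rd (3rd): C-double-sharp
Perfect 5th (5th): E-sharp
Minor 7th (7th): G-sharp
Augmented 11th (11th): D-double-sharp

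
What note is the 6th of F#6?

D♯

Root of F#6 = F♯. The 6th is a major 6th: F♯ up a major 6th → D♯.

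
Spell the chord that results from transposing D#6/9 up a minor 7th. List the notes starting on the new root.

A minor 7th up from D♯ is C♯, so the new chord is C♯ six-nine.
Root: C♯
Major 3rd (3rd): E♯
Perfect 5th (5th): G♯
Major 6th (6th): A♯
Major 9th (9th): D♯

C♯ – E♯ – G♯ – A♯ – D♯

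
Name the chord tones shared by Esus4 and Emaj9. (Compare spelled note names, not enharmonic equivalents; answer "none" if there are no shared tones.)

E, B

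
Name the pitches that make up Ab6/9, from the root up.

Ab, C, Eb, F, Bb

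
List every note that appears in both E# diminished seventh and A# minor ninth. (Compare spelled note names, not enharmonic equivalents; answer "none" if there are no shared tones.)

E-sharp, G-sharp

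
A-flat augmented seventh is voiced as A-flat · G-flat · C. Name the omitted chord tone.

E

The full A-flat augmented seventh chord is A-flat, C, E, G-flat.
Comparing with the voicing, the augmented 5th (5th) — E — is absent.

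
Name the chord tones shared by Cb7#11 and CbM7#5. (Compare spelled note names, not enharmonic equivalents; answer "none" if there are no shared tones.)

Cb  Eb

Cb7#11 = Cb, Eb, Gb, Bbb, F.
CbM7#5 = Cb, Eb, G, Bb.
Shared: Cb, Eb.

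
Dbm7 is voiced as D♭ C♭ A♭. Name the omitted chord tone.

Dbm7 = D♭, F♭, A♭, C♭. The voicing lacks the 3rd (minor 3rd), F♭.

F♭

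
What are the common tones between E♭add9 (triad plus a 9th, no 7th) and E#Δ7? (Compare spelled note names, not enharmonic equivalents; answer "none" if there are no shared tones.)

none

E♭add9: Eb G Bb F
E#Δ7: E# G## B# D##
Common to both → none.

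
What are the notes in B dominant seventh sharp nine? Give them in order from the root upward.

B, D-sharp, F-sharp, A, C-double-sharp

Root B, quality dominant seventh sharp nine:
B — root
D-sharp — major 3rd
F-sharp — perfect 5th
A — minor 7th
C-double-sharp — augmented 9th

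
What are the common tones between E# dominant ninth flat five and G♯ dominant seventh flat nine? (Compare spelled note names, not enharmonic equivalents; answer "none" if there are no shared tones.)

E# dominant ninth flat five = E-sharp, G-double-sharp, B, D-sharp, F-double-sharp.
G♯ dominant seventh flat nine = G-sharp, B-sharp, D-sharp, F-sharp, A.
Shared: D-sharp.

D-sharp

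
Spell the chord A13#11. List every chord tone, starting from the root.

A, C#, E, G, B, D#, F#

Root A, quality dominant thirteenth sharp eleven:
- root: A
- major 3rd: C#
- perfect 5th: E
- minor 7th: G
- major 9th: B
- augmented 11th: D#
- major 13th: F#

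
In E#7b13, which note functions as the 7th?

D#

Root of E#7b13 = E#. The 7th is a minor 7th: E# up a minor 7th → D#.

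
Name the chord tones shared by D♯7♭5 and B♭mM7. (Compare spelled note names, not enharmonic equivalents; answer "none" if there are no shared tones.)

A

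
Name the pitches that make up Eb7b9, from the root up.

Eb  G  Bb  Db  Fb

Eb7b9: dominant seventh flat nine on Eb.
Eb — root
G — major 3rd
Bb — perfect 5th
Db — minor 7th
Fb — minor 9th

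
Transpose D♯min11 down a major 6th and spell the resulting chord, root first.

F♯, A, C♯, E, G♯, B

Transposed root: D♯ → F♯ (major 6th down). So we spell F♯ minor eleventh:
root → F♯
3rd (minor 3rd) → A
5th (perfect 5th) → C♯
7th (minor 7th) → E
9th (major 9th) → G♯
11th (perfect 11th) → B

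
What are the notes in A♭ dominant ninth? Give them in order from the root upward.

A♭ dominant ninth is a dominant ninth built on Ab.
Root: Ab
Major 3rd (3rd): C
Perfect 5th (5th): Eb
Minor 7th (7th): Gb
Major 9th (9th): Bb

Ab  C  Eb  Gb  Bb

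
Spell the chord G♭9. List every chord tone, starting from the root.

Gb, Bb, Db, Fb, Ab

G♭9: dominant ninth on Gb.
Gb — root
Bb — major 3rd
Db — perfect 5th
Fb — minor 7th
Ab — major 9th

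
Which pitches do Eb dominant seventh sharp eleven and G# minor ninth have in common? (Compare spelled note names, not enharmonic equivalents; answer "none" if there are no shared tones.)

none

Eb dominant seventh sharp eleven = E-flat, G, B-flat, D-flat, A.
G# minor ninth = G-sharp, B, D-sharp, F-sharp, A-sharp.
Shared: none.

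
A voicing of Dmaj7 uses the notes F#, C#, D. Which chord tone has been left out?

A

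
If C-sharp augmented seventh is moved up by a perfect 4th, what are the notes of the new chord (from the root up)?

C-sharp up a perfect 4th → F-sharp. New chord: F-sharp augmented seventh.
F-sharp — root
A-sharp — major 3rd
C-double-sharp — augmented 5th
E — minor 7th

F-sharp, A-sharp, C-double-sharp, E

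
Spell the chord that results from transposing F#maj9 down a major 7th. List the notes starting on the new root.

F# down a major 7th → G. New chord: G major ninth.
- root: G
- major 3rd: B
- perfect 5th: D
- major 7th: F#
- major 9th: A

G, B, D, F#, A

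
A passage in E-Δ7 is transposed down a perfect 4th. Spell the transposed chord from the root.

Transposed root: E → B (perfect 4th down). So we spell B minor-major seventh:
- root: B
- minor 3rd: D
- perfect 5th: F#
- major 7th: A#

B – D – F# – A#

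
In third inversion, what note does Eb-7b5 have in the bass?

Db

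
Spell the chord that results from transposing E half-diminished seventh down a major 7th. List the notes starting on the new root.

A major 7th down from E is F, so the new chord is F half-diminished seventh.
- root: F
- minor 3rd: A♭
- diminished 5th: C♭
- minor 7th: E♭

F, A♭, C♭, E♭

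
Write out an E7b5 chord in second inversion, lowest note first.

B♭  D  E  G♯

In root position, E7b5 is E–G♯–B♭–D.
Second inversion puts the fifth (B♭) in the bass.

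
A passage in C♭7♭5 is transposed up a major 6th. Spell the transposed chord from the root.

Ab  C  Ebb  Gb

Cb up a major 6th → Ab. New chord: Ab dominant seventh flat five.
root → Ab
3rd (major 3rd) → C
5th (diminished 5th) → Ebb
7th (minor 7th) → Gb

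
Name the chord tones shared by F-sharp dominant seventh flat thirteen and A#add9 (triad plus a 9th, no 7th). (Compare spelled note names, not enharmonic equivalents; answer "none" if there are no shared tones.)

F-sharp dominant seventh flat thirteen: F# A# C# E D
A#add9: A# C## E# B#
Common to both → A#.

A#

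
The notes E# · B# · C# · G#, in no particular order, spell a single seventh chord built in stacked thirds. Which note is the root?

C#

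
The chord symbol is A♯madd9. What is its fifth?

E♯

A♯madd9 is built on A♯; its 5th is a perfect 5th above the root.
A fifth above A uses the letter E, and the perfect 5th above A♯ is E♯.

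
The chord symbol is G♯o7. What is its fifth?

Root of G♯o7 = G#. The 5th is a diminished 5th: G# up a diminished 5th → D.

D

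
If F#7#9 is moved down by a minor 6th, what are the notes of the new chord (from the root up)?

A minor 6th down from F# is A#, so the new chord is A# dominant seventh sharp nine.
- root: A#
- major 3rd: C##
- perfect 5th: E#
- minor 7th: G#
- augmented 9th: B##

A#, C##, E#, G#, B##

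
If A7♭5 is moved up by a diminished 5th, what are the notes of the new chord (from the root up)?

Eb  G  Bbb  Db

A diminished 5th up from A is Eb, so the new chord is Eb dominant seventh flat five.
Root: Eb
Major 3rd (3rd): G
Diminished 5th (5th): Bbb
Minor 7th (7th): Db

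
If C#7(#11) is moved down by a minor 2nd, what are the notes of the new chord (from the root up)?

B# D## F## A# E##

A minor 2nd down from C# is B#, so the new chord is B# dominant seventh sharp eleven.
B# — root
D## — major 3rd
F## — perfect 5th
A# — minor 7th
E## — augmented 11th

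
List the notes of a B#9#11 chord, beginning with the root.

B#9#11 is a dominant ninth sharp eleven built on B#.
Root: B#
Major 3rd (3rd): D##
Perfect 5th (5th): F##
Minor 7th (7th): A#
Major 9th (9th): C##
Augmented 11th (11th): E##

B#, D##, F##, A#, C##, E##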